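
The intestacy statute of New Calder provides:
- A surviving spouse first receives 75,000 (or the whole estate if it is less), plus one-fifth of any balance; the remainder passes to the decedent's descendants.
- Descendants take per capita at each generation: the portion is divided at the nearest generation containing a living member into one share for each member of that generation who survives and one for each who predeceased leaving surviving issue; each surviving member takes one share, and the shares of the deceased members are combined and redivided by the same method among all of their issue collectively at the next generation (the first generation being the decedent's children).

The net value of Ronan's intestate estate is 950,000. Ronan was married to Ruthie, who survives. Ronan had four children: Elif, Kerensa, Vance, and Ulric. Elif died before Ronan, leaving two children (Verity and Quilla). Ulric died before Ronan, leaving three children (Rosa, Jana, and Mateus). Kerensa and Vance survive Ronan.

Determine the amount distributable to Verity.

Ruthie first takes 75,000, leaving a balance of 875,000. Ruthie then takes one-fifth of the balance (175,000), for a total of 250,000. The remaining 700,000 passes to the descendants.
The descendants' portion (700,000) is divided at the children's generation into 4 shares of 175,000. Kerensa and Vance each take 175,000. The 2 shares of the deceased (Elif and Ulric) are combined into a pool of 350,000.
That pool (350,000) is divided at the grandchildren's generation equally among Verity, Quilla, Rosa, Jana, and Mateus: 70,000 each.

Verity receives 70,000.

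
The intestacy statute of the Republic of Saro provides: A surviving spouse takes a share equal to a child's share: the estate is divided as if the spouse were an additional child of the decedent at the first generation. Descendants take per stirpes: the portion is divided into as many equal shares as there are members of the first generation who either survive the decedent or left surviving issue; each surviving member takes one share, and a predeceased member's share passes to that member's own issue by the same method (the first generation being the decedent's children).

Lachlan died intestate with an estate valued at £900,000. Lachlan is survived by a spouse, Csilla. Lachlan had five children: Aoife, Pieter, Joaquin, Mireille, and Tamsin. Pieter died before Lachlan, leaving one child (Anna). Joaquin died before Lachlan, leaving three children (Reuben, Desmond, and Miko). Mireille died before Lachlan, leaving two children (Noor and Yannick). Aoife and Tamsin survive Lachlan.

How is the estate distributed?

Csilla: £150,000; Aoife: £150,000; Anna: £150,000; Reuben: £50,000; Desmond: £50,000; Miko: £50,000; Noor: £75,000; Yannick: £75,000; Tamsin: £150,000

The spouse counts as an additional share at the children's level, so there are 6 primary shares of £150,000. Csilla takes one such share (£150,000).
The children's combined portion (£750,000) is divided into 5 shares of £150,000: Aoife and Tamsin each take £150,000; Pieter's £150,000 share passes to Pieter's issue; Joaquin's £150,000 share passes to Joaquin's issue; Mireille's £150,000 share passes to Mireille's issue.
Pieter's share (£150,000) passes entirely to Anna.
Joaquin's share (£150,000) is divided into 3 shares of £50,000: Reuben, Desmond, and Miko each take £50,000.
Mireille's share (£150,000) is divided into 2 shares of £75,000: Noor and Yannick each take £75,000.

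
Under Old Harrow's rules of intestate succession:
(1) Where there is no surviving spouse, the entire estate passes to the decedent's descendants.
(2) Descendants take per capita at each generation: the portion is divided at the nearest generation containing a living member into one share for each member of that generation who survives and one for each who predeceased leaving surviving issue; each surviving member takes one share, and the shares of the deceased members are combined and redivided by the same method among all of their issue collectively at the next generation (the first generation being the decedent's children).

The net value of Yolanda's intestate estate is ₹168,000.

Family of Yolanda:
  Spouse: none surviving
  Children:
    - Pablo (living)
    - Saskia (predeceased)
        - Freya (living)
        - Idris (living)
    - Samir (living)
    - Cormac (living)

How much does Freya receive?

Freya receives ₹21,000.

The entire ₹168,000 passes to the descendants.
That amount (₹168,000) is divided at the children's generation into 4 shares of ₹42,000. Pablo, Samir, and Cormac each take ₹42,000. The remaining share for the deceased Saskia (₹42,000) is carried to the next generation.
That pool (₹42,000) is divided at the grandchildren's generation equally among Freya and Idris: ₹21,000 each.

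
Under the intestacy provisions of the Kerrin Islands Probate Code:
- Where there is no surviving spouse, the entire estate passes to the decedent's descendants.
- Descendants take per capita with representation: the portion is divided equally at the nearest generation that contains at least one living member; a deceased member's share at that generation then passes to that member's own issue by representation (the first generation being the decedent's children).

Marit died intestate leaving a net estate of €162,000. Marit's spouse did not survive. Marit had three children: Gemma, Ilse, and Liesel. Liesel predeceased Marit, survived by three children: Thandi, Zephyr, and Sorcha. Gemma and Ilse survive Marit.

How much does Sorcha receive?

The entire €162,000 passes to the descendants.
That amount (€162,000) is divided into 3 shares of €54,000: Gemma and Ilse each take €54,000; Liesel's €54,000 share passes to Liesel's issue.
Liesel's share (€54,000) is divided into 3 shares of €18,000: Thandi, Zephyr, and Sorcha each take €18,000.

Sorcha receives €18,000.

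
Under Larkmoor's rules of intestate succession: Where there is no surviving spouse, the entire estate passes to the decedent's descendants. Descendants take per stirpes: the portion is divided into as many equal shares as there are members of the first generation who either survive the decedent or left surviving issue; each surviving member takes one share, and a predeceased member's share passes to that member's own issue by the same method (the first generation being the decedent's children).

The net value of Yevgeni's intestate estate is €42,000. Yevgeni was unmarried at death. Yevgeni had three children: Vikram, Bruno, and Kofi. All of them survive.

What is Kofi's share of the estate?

The entire €42,000 passes to the descendants.
That amount (€42,000) is divided into 3 shares of €14,000: Vikram, Bruno, and Kofi each take €14,000.

Kofi receives €14,000.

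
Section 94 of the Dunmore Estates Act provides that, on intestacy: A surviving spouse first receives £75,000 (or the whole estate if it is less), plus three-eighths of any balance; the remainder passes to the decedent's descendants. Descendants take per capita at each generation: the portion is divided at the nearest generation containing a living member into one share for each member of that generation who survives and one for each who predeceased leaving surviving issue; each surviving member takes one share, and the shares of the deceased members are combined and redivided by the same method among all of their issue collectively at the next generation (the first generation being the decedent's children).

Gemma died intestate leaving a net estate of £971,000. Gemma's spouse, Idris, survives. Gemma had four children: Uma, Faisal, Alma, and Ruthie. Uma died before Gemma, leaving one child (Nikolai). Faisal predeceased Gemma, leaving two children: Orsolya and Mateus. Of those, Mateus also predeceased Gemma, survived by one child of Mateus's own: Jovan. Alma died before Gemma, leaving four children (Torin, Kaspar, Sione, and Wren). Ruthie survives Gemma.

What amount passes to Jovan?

Jovan receives £60,000.

Idris first takes £75,000, leaving a balance of £896,000. Idris then takes three-eighths of the balance (£336,000), for a total of £411,000. The remaining £560,000 passes to the descendants.
The descendants' portion (£560,000) is divided at the children's generation into 4 shares of £140,000. Ruthie takes £140,000. The 3 shares of the deceased (Uma, Faisal, and Alma) are combined into a pool of £420,000.
That pool (£420,000) is divided at the grandchildren's generation into 7 shares of £60,000. Nikolai, Orsolya, Torin, Kaspar, Sione, and Wren each take £60,000. The remaining share for the deceased Mateus (£60,000) is carried to the next generation.
That pool (£60,000) passes entirely to Jovan, the sole taker at the great-grandchildren's generation.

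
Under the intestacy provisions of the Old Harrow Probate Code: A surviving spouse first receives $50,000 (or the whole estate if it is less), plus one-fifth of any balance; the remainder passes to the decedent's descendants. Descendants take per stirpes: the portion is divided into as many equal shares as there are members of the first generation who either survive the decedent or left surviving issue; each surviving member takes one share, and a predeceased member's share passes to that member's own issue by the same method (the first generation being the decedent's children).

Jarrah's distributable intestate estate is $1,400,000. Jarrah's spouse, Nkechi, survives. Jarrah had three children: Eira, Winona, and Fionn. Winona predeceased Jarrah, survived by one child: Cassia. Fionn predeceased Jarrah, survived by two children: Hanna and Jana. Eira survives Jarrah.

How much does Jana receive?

Nkechi first takes $50,000, leaving a balance of $1,350,000. Nkechi then takes one-fifth of the balance ($270,000), for a total of $320,000. The remaining $1,080,000 passes to the descendants.
The descendants' portion ($1,080,000) is divided into 3 shares of $360,000: Eira takes $360,000; Winona's $360,000 share passes to Winona's issue; Fionn's $360,000 share passes to Fionn's issue.
Winona's share ($360,000) passes entirely to Cassia.
Fionn's share ($360,000) is divided into 2 shares of $180,000: Hanna and Jana each take $180,000.

Jana receives $180,000.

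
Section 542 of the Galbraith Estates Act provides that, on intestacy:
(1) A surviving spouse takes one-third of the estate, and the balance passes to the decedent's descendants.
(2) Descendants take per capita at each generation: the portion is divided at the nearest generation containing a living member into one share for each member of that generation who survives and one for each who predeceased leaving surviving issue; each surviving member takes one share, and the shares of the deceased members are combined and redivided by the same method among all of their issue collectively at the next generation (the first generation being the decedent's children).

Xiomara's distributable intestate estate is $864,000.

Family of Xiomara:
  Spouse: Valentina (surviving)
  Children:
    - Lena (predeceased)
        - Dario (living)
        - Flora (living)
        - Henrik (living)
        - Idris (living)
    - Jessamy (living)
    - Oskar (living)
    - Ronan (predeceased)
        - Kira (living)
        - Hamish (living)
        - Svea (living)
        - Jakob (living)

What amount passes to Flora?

Flora receives $36,000.

Valentina takes one-third of $864,000 = $288,000. The remaining $576,000 passes to the descendants.
The descendants' portion ($576,000) is divided at the children's generation into 4 shares of $144,000. Jessamy and Oskar each take $144,000. The 2 shares of the deceased (Lena and Ronan) are combined into a pool of $288,000.
That pool ($288,000) is divided at the grandchildren's generation equally among Dario, Flora, Henrik, Idris, Kira, Hamish, Svea, and Jakob: $36,000 each.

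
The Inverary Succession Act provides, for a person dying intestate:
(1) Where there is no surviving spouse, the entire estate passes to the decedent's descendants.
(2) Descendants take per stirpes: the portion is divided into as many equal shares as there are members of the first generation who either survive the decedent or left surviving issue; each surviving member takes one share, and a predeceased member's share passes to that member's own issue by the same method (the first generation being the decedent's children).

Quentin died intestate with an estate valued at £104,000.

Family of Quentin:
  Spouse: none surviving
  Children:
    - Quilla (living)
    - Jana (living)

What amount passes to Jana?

The entire £104,000 passes to the descendants.
That amount (£104,000) is divided into 2 shares of £52,000: Quilla and Jana each take £52,000.

Jana receives £52,000.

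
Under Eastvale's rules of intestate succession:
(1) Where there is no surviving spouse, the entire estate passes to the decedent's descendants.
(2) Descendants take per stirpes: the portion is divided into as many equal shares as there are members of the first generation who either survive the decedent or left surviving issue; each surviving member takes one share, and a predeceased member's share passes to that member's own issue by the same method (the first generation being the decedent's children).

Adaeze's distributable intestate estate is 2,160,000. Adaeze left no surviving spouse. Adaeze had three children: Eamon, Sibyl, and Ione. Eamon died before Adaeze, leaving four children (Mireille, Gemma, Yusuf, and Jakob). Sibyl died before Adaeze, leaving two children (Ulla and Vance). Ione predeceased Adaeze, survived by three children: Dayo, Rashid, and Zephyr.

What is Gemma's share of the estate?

Gemma receives 180,000.

The entire 2,160,000 passes to the descendants.
That amount (2,160,000) is divided into 3 shares of 720,000: Eamon's 720,000 share passes to Eamon's issue; Sibyl's 720,000 share passes to Sibyl's issue; Ione's 720,000 share passes to Ione's issue.
Eamon's share (720,000) is divided into 4 shares of 180,000: Mireille, Gemma, Yusuf, and Jakob each take 180,000.
Sibyl's share (720,000) is divided into 2 shares of 360,000: Ulla and Vance each take 360,000.
Ione's share (720,000) is divided into 3 shares of 240,000: Dayo, Rashid, and Zephyr each take 240,000.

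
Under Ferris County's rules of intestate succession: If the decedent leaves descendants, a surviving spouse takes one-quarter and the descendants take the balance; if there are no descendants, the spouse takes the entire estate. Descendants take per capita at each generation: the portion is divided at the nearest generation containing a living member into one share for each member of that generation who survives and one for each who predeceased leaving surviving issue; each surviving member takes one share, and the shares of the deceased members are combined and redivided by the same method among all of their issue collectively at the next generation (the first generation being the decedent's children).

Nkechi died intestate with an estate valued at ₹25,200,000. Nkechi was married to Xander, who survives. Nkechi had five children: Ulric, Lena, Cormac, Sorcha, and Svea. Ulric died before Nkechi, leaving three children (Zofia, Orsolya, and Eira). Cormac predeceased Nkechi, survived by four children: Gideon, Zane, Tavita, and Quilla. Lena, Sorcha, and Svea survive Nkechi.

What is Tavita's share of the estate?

Tavita receives ₹1,080,000.

Xander takes one-quarter of ₹25,200,000 = ₹6,300,000. The remaining ₹18,900,000 passes to the descendants.
The descendants' portion (₹18,900,000) is divided at the children's generation into 5 shares of ₹3,780,000. Lena, Sorcha, and Svea each take ₹3,780,000. The 2 shares of the deceased (Ulric and Cormac) are combined into a pool of ₹7,560,000.
That pool (₹7,560,000) is divided at the grandchildren's generation equally among Zofia, Orsolya, Eira, Gideon, Zane, Tavita, and Quilla: ₹1,080,000 each.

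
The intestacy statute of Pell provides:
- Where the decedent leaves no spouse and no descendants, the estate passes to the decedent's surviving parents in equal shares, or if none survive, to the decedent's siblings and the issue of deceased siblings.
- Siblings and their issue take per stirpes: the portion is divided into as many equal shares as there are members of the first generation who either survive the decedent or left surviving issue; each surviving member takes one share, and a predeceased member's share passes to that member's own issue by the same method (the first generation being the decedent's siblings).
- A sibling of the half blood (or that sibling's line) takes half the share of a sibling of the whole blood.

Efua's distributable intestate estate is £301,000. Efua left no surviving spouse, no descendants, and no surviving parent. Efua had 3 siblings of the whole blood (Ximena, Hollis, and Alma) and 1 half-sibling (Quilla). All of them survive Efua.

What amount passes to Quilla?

The entire £301,000 passes to the siblings and their issue.
Counting each half-blood sibling's line as half a unit, there are 7/2 units in £301,000, so one unit is £86,000. Whole-blood lines (Ximena, Hollis, and Alma) take £86,000 each; half-blood lines (Quilla) take £43,000 each.

Quilla receives £43,000.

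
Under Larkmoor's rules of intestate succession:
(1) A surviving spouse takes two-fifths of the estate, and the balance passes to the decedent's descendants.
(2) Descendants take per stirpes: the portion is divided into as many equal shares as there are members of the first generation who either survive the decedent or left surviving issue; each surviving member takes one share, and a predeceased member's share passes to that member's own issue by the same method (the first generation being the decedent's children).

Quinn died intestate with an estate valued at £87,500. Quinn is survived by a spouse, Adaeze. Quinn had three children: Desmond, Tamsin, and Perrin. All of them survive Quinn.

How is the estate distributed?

Adaeze: £35,000; Desmond: £17,500; Tamsin: £17,500; Perrin: £17,500

Adaeze takes two-fifths of £87,500 = £35,000. The remaining £52,500 passes to the descendants.
The descendants' portion (£52,500) is divided into 3 shares of £17,500: Desmond, Tamsin, and Perrin each take £17,500.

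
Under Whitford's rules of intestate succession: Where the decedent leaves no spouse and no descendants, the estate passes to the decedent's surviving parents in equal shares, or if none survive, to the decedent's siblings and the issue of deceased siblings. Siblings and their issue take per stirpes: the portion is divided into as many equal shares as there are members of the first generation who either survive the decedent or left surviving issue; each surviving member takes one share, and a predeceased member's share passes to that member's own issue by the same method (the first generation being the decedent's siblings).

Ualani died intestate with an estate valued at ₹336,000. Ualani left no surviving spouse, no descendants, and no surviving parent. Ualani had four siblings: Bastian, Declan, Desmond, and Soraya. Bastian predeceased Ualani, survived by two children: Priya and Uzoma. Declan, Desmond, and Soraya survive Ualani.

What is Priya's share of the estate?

Priya receives ₹42,000.

The entire ₹336,000 passes to the siblings and their issue.
That amount (₹336,000) is divided into 4 shares of ₹84,000: Declan, Desmond, and Soraya each take ₹84,000; Bastian's ₹84,000 share passes to Bastian's issue.
Bastian's share (₹84,000) is divided into 2 shares of ₹42,000: Priya and Uzoma each take ₹42,000.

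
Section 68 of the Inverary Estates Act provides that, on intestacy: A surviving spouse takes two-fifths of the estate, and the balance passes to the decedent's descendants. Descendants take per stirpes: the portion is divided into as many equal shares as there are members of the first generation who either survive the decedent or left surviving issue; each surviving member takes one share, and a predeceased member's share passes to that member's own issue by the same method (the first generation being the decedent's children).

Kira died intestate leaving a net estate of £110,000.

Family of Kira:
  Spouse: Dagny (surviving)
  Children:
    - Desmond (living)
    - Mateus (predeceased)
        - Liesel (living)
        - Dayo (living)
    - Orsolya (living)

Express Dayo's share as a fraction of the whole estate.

Dayo receives 1/10 of the estate.

Dagny takes two-fifths of £110,000 = £44,000. The remaining £66,000 passes to the descendants.
The descendants' portion (£66,000) is divided into 3 shares of £22,000: Desmond and Orsolya each take £22,000; Mateus's £22,000 share passes to Mateus's issue.
Mateus's share (£22,000) is divided into 2 shares of £11,000: Liesel and Dayo each take £11,000.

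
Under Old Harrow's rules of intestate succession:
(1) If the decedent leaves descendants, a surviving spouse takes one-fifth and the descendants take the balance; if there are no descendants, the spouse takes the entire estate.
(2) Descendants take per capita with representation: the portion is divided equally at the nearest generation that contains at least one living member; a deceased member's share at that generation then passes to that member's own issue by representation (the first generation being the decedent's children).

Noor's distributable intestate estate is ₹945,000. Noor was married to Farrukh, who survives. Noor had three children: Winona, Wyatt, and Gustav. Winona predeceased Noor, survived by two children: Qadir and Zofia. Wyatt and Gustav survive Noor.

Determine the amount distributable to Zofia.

Farrukh takes one-fifth of ₹945,000 = ₹189,000. The remaining ₹756,000 passes to the descendants.
The descendants' portion (₹756,000) is divided into 3 shares of ₹252,000: Wyatt and Gustav each take ₹252,000; Winona's ₹252,000 share passes to Winona's issue.
Winona's share (₹252,000) is divided into 2 shares of ₹126,000: Qadir and Zofia each take ₹126,000.

Zofia receives ₹126,000.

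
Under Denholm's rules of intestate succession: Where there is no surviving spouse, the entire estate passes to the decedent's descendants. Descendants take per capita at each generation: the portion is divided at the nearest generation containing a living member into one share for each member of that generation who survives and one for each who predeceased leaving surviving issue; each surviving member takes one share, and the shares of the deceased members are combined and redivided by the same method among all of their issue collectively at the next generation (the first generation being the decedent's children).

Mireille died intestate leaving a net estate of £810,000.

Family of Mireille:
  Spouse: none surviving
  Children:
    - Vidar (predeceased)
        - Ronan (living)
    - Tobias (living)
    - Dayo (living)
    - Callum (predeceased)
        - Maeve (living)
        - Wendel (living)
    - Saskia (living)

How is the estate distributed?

Ronan: £108,000; Tobias: £162,000; Dayo: £162,000; Maeve: £108,000; Wendel: £108,000; Saskia: £162,000

The entire £810,000 passes to the descendants.
That amount (£810,000) is divided at the children's generation into 5 shares of £162,000. Tobias, Dayo, and Saskia each take £162,000. The 2 shares of the deceased (Vidar and Callum) are combined into a pool of £324,000.
That pool (£324,000) is divided at the grandchildren's generation equally among Ronan, Maeve, and Wendel: £108,000 each.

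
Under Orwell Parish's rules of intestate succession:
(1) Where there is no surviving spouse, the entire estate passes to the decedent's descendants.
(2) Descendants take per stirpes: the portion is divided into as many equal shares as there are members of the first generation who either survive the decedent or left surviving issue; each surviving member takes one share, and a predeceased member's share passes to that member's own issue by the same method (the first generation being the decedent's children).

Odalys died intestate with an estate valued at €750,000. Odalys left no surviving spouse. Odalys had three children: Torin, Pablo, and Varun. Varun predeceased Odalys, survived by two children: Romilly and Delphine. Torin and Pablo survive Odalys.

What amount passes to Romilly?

The entire €750,000 passes to the descendants.
That amount (€750,000) is divided into 3 shares of €250,000: Torin and Pablo each take €250,000; Varun's €250,000 share passes to Varun's issue.
Varun's share (€250,000) is divided into 2 shares of €125,000: Romilly and Delphine each take €125,000.

Romilly receives €125,000.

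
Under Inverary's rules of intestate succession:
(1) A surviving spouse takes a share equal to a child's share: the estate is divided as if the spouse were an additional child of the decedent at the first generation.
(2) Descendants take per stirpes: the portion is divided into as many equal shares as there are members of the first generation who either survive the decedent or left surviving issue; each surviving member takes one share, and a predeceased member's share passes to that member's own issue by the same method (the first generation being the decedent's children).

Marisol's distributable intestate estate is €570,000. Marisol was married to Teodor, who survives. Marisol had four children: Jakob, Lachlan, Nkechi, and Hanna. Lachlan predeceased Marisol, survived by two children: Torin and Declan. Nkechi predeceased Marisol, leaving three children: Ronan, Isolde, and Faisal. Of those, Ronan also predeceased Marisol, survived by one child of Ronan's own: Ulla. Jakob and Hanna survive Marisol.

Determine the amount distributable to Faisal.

The spouse counts as an additional share at the children's level, so there are 5 primary shares of €114,000. Teodor takes one such share (€114,000).
The children's combined portion (€456,000) is divided into 4 shares of €114,000: Jakob and Hanna each take €114,000; Lachlan's €114,000 share passes to Lachlan's issue; Nkechi's €114,000 share passes to Nkechi's issue.
Lachlan's share (€114,000) is divided into 2 shares of €57,000: Torin and Declan each take €57,000.
Nkechi's share (€114,000) is divided into 3 shares of €38,000: Isolde and Faisal each take €38,000; Ronan's €38,000 share passes to Ronan's issue.
Ronan's share (€38,000) passes entirely to Ulla.

Faisal receives €38,000.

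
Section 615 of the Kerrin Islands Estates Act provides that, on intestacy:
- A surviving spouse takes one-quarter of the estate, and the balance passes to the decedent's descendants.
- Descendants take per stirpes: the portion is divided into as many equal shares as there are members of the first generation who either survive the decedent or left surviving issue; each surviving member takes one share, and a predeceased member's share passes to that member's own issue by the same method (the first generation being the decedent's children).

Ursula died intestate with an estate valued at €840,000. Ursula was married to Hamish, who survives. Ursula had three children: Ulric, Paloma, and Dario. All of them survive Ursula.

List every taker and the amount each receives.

Hamish: €210,000; Ulric: €210,000; Paloma: €210,000; Dario: €210,000

Hamish takes one-quarter of €840,000 = €210,000. The remaining €630,000 passes to the descendants.
The descendants' portion (€630,000) is divided into 3 shares of €210,000: Ulric, Paloma, and Dario each take €210,000.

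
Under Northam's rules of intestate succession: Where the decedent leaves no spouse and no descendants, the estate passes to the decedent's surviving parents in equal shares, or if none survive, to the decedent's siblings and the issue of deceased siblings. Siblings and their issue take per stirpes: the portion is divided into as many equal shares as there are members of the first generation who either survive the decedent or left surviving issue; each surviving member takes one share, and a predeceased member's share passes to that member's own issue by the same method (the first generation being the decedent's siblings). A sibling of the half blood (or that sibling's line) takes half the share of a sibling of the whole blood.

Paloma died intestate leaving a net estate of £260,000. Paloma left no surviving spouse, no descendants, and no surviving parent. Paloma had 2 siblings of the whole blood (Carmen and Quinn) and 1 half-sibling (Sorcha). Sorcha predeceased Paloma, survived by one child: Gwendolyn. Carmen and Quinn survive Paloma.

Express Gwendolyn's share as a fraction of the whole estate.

Gwendolyn receives 1/5 of the estate.

The entire £260,000 passes to the siblings and their issue.
Counting each half-blood sibling's line as half a unit, there are 5/2 units in £260,000, so one unit is £104,000. Whole-blood lines (Carmen and Quinn) take £104,000 each; half-blood lines (Sorcha) take £52,000 each.
Sorcha's share (£52,000) passes entirely to Gwendolyn.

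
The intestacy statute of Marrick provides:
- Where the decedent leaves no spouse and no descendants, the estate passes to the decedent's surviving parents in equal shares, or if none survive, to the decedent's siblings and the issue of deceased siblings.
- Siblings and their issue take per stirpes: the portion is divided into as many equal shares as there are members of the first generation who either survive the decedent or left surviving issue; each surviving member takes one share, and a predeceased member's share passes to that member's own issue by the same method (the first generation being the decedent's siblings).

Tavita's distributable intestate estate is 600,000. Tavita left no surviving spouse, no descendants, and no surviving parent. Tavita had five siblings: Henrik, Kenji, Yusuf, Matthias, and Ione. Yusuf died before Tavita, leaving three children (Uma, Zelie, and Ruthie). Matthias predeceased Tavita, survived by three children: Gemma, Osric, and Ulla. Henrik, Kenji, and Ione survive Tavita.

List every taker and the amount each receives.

The entire 600,000 passes to the siblings and their issue.
That amount (600,000) is divided into 5 shares of 120,000: Henrik, Kenji, and Ione each take 120,000; Yusuf's 120,000 share passes to Yusuf's issue; Matthias's 120,000 share passes to Matthias's issue.
Yusuf's share (120,000) is divided into 3 shares of 40,000: Uma, Zelie, and Ruthie each take 40,000.
Matthias's share (120,000) is divided into 3 shares of 40,000: Gemma, Osric, and Ulla each take 40,000.

Henrik: 120,000; Kenji: 120,000; Uma: 40,000; Zelie: 40,000; Ruthie: 40,000; Gemma: 40,000; Osric: 40,000; Ulla: 40,000; Ione: 120,000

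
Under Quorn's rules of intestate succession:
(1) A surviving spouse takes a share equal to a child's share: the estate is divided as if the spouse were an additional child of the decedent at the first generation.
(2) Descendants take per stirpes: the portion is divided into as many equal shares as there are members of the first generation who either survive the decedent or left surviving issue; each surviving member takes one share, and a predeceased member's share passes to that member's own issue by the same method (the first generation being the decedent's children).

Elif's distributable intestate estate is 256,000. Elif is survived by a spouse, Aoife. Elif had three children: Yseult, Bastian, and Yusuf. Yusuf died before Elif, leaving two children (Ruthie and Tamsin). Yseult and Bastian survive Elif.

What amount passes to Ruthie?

The spouse counts as an additional share at the children's level, so there are 4 primary shares of 64,000. Aoife takes one such share (64,000).
The children's combined portion (192,000) is divided into 3 shares of 64,000: Yseult and Bastian each take 64,000; Yusuf's 64,000 share passes to Yusuf's issue.
Yusuf's share (64,000) is divided into 2 shares of 32,000: Ruthie and Tamsin each take 32,000.

Ruthie receives 32,000.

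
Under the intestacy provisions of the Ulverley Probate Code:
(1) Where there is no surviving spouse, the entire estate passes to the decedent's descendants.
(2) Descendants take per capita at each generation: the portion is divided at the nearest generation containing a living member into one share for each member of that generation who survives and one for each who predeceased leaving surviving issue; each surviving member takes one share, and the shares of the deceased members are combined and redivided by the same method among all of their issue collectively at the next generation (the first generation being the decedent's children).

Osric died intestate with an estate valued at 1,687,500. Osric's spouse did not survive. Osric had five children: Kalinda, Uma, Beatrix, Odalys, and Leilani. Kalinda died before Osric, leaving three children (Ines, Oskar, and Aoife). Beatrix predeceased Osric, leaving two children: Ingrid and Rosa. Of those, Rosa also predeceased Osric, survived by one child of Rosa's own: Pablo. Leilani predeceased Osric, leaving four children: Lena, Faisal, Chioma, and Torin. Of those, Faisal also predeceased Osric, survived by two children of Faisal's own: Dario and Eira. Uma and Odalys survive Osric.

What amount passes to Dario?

Dario receives 75,000.

The entire 1,687,500 passes to the descendants.
That amount (1,687,500) is divided at the children's generation into 5 shares of 337,500. Uma and Odalys each take 337,500. The 3 shares of the deceased (Kalinda, Beatrix, and Leilani) are combined into a pool of 1,012,500.
That pool (1,012,500) is divided at the grandchildren's generation into 9 shares of 112,500. Ines, Oskar, Aoife, Ingrid, Lena, Chioma, and Torin each take 112,500. The 2 shares of the deceased (Rosa and Faisal) are combined into a pool of 225,000.
That pool (225,000) is divided at the great-grandchildren's generation equally among Pablo, Dario, and Eira: 75,000 each.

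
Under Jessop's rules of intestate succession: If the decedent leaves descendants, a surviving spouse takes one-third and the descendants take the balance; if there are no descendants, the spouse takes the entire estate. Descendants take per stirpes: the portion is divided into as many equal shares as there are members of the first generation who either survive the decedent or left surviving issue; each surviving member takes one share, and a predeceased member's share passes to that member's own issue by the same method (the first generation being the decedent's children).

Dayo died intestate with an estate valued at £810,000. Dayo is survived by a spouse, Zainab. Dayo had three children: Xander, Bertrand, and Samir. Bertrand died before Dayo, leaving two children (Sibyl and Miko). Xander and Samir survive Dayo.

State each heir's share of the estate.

Zainab takes one-third of £810,000 = £270,000. The remaining £540,000 passes to the descendants.
The descendants' portion (£540,000) is divided into 3 shares of £180,000: Xander and Samir each take £180,000; Bertrand's £180,000 share passes to Bertrand's issue.
Bertrand's share (£180,000) is divided into 2 shares of £90,000: Sibyl and Miko each take £90,000.

Zainab: £270,000; Xander: £180,000; Sibyl: £90,000; Miko: £90,000; Samir: £180,000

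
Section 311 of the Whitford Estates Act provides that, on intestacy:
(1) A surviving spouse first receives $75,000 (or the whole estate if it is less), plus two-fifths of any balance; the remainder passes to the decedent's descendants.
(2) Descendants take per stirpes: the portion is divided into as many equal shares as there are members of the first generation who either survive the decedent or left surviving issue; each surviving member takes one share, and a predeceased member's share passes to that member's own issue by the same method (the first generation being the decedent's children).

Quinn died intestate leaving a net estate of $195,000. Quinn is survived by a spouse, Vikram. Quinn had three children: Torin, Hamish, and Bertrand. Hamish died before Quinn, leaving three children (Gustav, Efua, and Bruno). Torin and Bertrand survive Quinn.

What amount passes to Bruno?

Bruno receives $8,000.

Vikram first takes $75,000, leaving a balance of $120,000. Vikram then takes two-fifths of the balance ($48,000), for a total of $123,000. The remaining $72,000 passes to the descendants.
The descendants' portion ($72,000) is divided into 3 shares of $24,000: Torin and Bertrand each take $24,000; Hamish's $24,000 share passes to Hamish's issue.
Hamish's share ($24,000) is divided into 3 shares of $8,000: Gustav, Efua, and Bruno each take $8,000.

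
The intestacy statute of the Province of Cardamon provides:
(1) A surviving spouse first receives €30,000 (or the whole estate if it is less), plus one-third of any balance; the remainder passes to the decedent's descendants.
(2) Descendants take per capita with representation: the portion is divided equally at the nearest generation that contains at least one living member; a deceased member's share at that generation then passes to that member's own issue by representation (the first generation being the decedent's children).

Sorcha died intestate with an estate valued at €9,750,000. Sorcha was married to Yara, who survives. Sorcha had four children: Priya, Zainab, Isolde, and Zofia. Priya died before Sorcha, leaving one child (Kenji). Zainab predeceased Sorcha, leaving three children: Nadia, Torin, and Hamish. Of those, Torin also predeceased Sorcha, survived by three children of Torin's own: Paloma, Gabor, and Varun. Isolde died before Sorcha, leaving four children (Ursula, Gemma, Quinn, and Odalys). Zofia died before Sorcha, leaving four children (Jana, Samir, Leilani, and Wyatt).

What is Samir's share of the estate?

Samir receives €540,000.

Yara first takes €30,000, leaving a balance of €9,720,000. Yara then takes one-third of the balance (€3,240,000), for a total of €3,270,000. The remaining €6,480,000 passes to the descendants.
No child survives, so the initial division is made at the grandchildren's generation.
The descendants' portion (€6,480,000) is divided into 12 shares of €540,000: Kenji, Nadia, Hamish, Ursula, Gemma, Quinn, Odalys, Jana, Samir, Leilani, and Wyatt each take €540,000; Torin's €540,000 share passes to Torin's issue.
Torin's share (€540,000) is divided into 3 shares of €180,000: Paloma, Gabor, and Varun each take €180,000.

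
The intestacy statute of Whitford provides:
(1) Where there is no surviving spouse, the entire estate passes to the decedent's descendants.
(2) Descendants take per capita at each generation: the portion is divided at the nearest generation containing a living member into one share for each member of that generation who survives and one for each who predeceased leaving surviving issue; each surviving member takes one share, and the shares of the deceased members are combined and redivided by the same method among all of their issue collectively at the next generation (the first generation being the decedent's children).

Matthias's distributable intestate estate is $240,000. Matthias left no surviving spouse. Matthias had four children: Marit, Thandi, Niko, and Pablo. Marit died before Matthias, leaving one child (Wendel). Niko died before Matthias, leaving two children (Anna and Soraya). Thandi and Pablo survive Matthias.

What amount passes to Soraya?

Soraya receives $40,000.

The entire $240,000 passes to the descendants.
That amount ($240,000) is divided at the children's generation into 4 shares of $60,000. Thandi and Pablo each take $60,000. The 2 shares of the deceased (Marit and Niko) are combined into a pool of $120,000.
That pool ($120,000) is divided at the grandchildren's generation equally among Wendel, Anna, and Soraya: $40,000 each.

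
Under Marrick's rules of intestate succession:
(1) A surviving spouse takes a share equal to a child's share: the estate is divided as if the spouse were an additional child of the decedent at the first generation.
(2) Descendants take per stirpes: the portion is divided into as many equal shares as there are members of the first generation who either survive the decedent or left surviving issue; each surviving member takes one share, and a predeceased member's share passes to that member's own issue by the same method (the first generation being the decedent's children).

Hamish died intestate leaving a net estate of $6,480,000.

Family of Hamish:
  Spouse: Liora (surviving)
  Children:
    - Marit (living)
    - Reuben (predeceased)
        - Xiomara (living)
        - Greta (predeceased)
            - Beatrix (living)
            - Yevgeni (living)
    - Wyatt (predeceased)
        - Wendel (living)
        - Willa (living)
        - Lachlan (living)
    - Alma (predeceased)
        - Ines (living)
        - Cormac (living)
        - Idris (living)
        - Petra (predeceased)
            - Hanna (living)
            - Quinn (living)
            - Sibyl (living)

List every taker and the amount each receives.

The spouse counts as an additional share at the children's level, so there are 5 primary shares of $1,296,000. Liora takes one such share ($1,296,000).
The children's combined portion ($5,184,000) is divided into 4 shares of $1,296,000: Marit takes $1,296,000; Reuben's $1,296,000 share passes to Reuben's issue; Wyatt's $1,296,000 share passes to Wyatt's issue; Alma's $1,296,000 share passes to Alma's issue.
Reuben's share ($1,296,000) is divided into 2 shares of $648,000: Xiomara takes $648,000; Greta's $648,000 share passes to Greta's issue.
Greta's share ($648,000) is divided into 2 shares of $324,000: Beatrix and Yevgeni each take $324,000.
Wyatt's share ($1,296,000) is divided into 3 shares of $432,000: Wendel, Willa, and Lachlan each take $432,000.
Alma's share ($1,296,000) is divided into 4 shares of $324,000: Ines, Cormac, and Idris each take $324,000; Petra's $324,000 share passes to Petra's issue.
Petra's share ($324,000) is divided into 3 shares of $108,000: Hanna, Quinn, and Sibyl each take $108,000.

Liora: $1,296,000; Marit: $1,296,000; Xiomara: $648,000; Beatrix: $324,000; Yevgeni: $324,000; Wendel: $432,000; Willa: $432,000; Lachlan: $432,000; Ines: $324,000; Cormac: $324,000; Idris: $324,000; Hanna: $108,000; Quinn: $108,000; Sibyl: $108,000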